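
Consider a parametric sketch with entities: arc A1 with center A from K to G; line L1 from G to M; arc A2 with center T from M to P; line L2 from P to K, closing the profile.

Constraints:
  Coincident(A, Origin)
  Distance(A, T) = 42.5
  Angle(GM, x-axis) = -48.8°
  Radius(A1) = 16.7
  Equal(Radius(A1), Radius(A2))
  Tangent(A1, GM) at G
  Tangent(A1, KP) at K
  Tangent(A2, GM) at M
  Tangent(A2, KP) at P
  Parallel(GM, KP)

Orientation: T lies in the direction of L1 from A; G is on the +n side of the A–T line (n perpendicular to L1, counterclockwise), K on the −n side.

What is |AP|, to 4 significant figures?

45.66

The slot axis is L1's direction at -48.8°, so u = (cos -48.8°, sin -48.8°) = (0.6587, -0.7524) and n = (−sin -48.8°, cos -48.8°) = (0.7524, 0.6587). A is at the origin and T lies 42.5 along u from A, so T = 42.5·u = (27.99, -31.98). Tangency of A1 to both parallel lines with radius 16.7 puts G and K at A ± 16.7·n: G = (12.57, 11.00), K = (-12.57, -11.00). Equal radii place M and P the same way about T: M = T + 16.7·n = (40.56, -20.98), P = T − 16.7·n = (15.43, -42.98). Then |AP| = |P − A| = 45.66.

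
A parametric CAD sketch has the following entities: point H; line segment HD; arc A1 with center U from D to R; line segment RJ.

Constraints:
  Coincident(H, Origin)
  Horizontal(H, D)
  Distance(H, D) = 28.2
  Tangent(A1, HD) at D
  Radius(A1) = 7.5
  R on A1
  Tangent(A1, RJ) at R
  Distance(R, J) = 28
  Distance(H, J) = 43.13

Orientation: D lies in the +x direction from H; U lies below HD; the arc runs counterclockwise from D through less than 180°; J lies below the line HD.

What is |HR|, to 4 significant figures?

22.32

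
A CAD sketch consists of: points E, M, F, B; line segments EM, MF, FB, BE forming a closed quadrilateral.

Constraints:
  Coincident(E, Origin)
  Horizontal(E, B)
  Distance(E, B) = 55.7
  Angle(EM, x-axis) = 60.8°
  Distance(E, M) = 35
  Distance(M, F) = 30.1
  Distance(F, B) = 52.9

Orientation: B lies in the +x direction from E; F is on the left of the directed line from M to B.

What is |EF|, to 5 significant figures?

64.165

Checks: |MF| = 30.10 ✓; |FB| = 52.90 ✓.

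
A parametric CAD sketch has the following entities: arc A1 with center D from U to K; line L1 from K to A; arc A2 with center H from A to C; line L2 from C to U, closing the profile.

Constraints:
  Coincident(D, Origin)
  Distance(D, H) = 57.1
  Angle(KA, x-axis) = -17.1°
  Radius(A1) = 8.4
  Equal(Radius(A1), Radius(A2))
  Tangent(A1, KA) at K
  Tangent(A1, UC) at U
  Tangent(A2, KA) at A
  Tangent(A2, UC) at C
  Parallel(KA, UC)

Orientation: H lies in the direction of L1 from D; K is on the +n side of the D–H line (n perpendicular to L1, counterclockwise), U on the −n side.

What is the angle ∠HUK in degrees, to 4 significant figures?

81.63°

The slot axis is L1's direction at -17.1°, so u = (cos -17.1°, sin -17.1°) = (0.9558, -0.2940) and n = (−sin -17.1°, cos -17.1°) = (0.2940, 0.9558). D is at the origin and H lies 57.1 along u from D, so H = 57.1·u = (54.58, -16.79). Tangency of A1 to both parallel lines with radius 8.4 puts K and U at D ± 8.4·n: K = (2.470, 8.029), U = (-2.470, -8.029). Then cos ∠HUK = UH·UK / (|UH||UK|), giving 81.63°.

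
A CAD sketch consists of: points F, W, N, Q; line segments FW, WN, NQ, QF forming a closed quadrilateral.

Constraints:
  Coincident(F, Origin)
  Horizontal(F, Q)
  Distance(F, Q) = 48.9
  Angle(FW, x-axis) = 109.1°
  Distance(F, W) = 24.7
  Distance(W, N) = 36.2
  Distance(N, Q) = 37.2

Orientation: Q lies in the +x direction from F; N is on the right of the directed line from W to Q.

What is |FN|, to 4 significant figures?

13.94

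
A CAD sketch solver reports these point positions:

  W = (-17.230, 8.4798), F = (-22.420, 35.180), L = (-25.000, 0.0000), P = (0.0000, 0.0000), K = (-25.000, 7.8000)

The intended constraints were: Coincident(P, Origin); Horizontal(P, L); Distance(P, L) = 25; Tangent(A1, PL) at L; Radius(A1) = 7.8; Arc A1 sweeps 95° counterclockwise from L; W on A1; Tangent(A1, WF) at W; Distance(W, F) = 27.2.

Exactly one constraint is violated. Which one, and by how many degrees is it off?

Tangent(A1, WF) at W — off by 6.00°.

P = (0.00, 0.00) ✓; P.y = 0.00, L.y = 0.00 ✓; |PL| = 25.00 ✓; ∠(KL, LP) = 90.00° ✓; |KL| = 7.800 ✓; bearing(K→W) − bearing(K→L) = 95.00° ✓; |KW| = 7.800 ✓; ∠(KW, WF) = 84.00° ✗; |WF| = 27.20 ✓.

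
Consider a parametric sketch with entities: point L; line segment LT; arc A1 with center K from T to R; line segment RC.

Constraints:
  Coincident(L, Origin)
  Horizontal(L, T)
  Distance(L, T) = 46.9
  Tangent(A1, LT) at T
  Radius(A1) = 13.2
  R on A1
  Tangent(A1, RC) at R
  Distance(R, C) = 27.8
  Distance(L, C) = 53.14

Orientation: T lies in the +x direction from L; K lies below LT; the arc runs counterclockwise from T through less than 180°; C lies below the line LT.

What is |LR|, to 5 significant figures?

36.205

Checks: L = (0.00, 0.00) ✓; |KT| = 13.20 ✓; |KR| = 13.20 ✓; ∠(KR, RC) = 90.00° ✓; |RC| = 27.80 ✓; |LC| = 53.14 ✓.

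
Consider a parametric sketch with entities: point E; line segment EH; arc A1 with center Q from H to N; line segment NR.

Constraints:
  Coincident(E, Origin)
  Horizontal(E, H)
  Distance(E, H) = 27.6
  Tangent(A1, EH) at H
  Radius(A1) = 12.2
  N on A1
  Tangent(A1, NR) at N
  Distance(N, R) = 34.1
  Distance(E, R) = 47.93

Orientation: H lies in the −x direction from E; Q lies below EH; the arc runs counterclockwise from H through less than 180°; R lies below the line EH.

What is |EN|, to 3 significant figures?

42.0

E is at the origin; EH is horizontal with |EH| = 27.6 and H on the −x side, so H = (-27.6, 0.00). Since A1 is tangent to EH there, QH ⟂ EH, so Q = H + (0, -12.2) = (-27.6, -12.2). Since QN ⟂ NR (tangency), |QR| = √(12.2² + 34.1²) = 36.2 regardless of where N sits on A1. So R lies on both circle(E, 47.93) and circle(Q, 36.2); the below-EH intersection is R = (-14.1, -45.8). N is the foot of the tangent from R: N = (-36.7, -20.3).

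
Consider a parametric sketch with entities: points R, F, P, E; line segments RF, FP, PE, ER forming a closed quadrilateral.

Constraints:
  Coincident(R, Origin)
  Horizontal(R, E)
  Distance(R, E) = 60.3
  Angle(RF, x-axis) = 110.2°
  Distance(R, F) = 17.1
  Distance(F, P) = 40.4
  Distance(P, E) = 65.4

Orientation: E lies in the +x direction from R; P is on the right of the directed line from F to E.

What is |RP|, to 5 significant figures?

24.000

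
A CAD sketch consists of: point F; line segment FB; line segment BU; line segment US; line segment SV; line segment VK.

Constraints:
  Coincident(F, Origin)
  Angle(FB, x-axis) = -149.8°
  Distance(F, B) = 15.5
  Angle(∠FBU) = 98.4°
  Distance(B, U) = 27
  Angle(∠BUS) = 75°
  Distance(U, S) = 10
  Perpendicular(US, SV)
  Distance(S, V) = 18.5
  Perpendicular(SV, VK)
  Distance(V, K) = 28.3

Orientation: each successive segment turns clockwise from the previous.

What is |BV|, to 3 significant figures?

8.16

∠BUS = 75.0° gives US at 23.6° from the x-axis; with |US| = 10.0, S = (-21.1, 17.3). US is perpendicular to SV, so SV runs at -66.4°; with |SV| = 18.5, V = (-13.7, 0.355). Then |BV| = |V − B| = 8.16.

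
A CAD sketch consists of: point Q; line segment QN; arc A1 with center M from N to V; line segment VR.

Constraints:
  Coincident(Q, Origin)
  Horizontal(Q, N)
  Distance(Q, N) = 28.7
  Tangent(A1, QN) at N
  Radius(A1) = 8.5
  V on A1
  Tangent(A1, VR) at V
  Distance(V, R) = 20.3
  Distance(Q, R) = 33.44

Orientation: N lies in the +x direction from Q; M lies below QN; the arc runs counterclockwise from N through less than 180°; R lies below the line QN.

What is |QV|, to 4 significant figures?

21.66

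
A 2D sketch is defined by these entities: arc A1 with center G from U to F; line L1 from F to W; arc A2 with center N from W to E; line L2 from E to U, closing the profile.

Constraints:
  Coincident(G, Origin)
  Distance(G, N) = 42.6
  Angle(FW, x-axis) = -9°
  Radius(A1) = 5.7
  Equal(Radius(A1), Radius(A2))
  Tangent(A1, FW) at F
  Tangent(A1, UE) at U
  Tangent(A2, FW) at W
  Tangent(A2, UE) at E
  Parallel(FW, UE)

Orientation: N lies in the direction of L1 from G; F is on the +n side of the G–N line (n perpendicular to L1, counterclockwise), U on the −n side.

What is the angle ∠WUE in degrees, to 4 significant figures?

14.98°

Tangency of A1 to both parallel lines with radius 5.7 puts F and U at G ± 5.7·n: F = (0.8917, 5.630), U = (-0.8917, -5.630). Equal radii place W and E the same way about N: W = N + 5.7·n = (42.97, -1.034), E = N − 5.7·n = (41.18, -12.29). Then cos ∠WUE = UW·UE / (|UW||UE|), giving 14.98°.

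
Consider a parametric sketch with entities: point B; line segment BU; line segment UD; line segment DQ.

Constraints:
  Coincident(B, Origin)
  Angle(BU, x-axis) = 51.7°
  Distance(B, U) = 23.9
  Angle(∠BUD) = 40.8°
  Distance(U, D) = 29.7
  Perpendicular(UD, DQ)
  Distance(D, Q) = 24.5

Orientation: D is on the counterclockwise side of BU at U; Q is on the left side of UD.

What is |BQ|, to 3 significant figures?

14.6

B is at the origin; BU runs at 51.7° with length 23.9, so U = 23.9·(cos 51.7°, sin 51.7°) = (14.8, 18.8). ∠BUD = 40.8°, so UD runs at 51.7° + (180° − 40.8°) = 191° from the x-axis; with |UD| = 29.7, D = U + 29.7·(cos 191°, sin 191°) = (-14.4, 13.1). UD ⟂ DQ; with |DQ| = 24.5 on the left of UD, Q = D + 24.5·(0.189, -0.982) = (-9.72, -10.9). Then |BQ| = |Q − B| = 14.6.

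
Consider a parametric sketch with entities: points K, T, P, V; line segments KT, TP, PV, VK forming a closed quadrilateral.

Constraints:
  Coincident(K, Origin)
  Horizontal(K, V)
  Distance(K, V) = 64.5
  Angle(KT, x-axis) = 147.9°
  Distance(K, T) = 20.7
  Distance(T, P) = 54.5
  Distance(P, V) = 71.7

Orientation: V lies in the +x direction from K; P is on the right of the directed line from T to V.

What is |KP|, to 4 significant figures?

39.17

K is at the origin; KV is horizontal with |KV| = 64.5 and V in +x, so V = (64.5, 0). KT runs at 147.9° with |KT| = 20.7, so T = (-17.54, 11.00). P is determined by |TP| = 54.5 and |PV| = 71.7 together: it lies at the intersection of circle(T, 54.5) and circle(V, 71.7). With |TV| = 82.77, the foot of the radical line on TV is 28.27 from T and the perpendicular offset is √(54.5² − 28.27²) = 46.59. Taking the right-of-TV solution: P = (4.294, -38.94).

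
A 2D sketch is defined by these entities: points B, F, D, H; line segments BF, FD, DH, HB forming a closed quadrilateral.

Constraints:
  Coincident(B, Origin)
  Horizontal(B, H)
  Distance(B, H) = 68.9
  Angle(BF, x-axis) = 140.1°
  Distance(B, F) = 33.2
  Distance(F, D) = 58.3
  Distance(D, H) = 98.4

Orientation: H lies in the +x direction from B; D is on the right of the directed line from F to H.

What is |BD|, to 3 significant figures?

43.1

B is at the origin; BH is horizontal with |BH| = 68.9 and H in +x, so H = (68.9, 0). BF runs at 140.1° with |BF| = 33.2, so F = (-25.5, 21.3). D is determined by |FD| = 58.3 and |DH| = 98.4 together: it lies at the intersection of circle(F, 58.3) and circle(H, 98.4). With |FH| = 96.7, the foot of the radical line on FH is 15.9 from F and the perpendicular offset is √(58.3² − 15.9²) = 56.1. Taking the right-of-FH solution: D = (-22.3, -36.9).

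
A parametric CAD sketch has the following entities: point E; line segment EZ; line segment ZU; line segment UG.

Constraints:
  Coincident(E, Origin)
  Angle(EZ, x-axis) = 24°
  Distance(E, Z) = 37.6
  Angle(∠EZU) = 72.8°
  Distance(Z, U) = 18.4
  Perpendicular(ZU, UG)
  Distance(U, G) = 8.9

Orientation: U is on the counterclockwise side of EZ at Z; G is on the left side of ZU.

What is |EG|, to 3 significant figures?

28.0

E is at the origin; EZ runs at 24.0° with length 37.6, so Z = 37.6·(cos 24.0°, sin 24.0°) = (34.3, 15.3). ∠EZU = 72.8°, so ZU runs at 24.0° + (180° − 72.8°) = 131° from the x-axis; with |ZU| = 18.4, U = Z + 18.4·(cos 131°, sin 131°) = (22.2, 29.1). The perpendicularity gives UG at right angles to ZU; with |UG| = 8.9 on the left of ZU, G = U + 8.9·(-0.752, -0.659) = (15.5, 23.3). Then |EG| = |G − E| = 28.0.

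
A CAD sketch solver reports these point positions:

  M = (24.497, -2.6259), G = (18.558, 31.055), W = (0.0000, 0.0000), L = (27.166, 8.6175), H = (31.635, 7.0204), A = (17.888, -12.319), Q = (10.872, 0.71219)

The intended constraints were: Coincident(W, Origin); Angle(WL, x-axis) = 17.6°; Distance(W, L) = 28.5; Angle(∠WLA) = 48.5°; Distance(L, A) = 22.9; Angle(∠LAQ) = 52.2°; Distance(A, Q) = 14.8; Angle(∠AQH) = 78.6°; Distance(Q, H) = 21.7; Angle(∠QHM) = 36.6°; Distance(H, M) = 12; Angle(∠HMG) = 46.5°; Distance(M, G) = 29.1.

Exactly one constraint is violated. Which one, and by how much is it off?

Distance(M, G) = 29.1 — off by 5.10.

W = (0.00, 0.00) ✓; WL at 17.60° ✓; |WL| = 28.50 ✓; ∠WLA = 48.50° ✓; |LA| = 22.90 ✓; ∠LAQ = 52.20° ✓; |AQ| = 14.80 ✓; ∠AQH = 78.60° ✓; |QH| = 21.70 ✓; ∠QHM = 36.60° ✓; |HM| = 12.00 ✓; ∠HMG = 46.50° ✓; |MG| = 34.20 ✗.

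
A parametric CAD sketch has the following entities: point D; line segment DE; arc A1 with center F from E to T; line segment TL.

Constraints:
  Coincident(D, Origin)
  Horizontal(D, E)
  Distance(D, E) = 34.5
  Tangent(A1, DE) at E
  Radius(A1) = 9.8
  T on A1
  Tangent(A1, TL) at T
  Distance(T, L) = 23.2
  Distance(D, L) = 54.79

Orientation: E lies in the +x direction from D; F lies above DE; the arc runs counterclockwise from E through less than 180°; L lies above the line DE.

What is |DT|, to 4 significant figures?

45.44

Checks: ∠(FE, ED) = 90.00° ✓; |FT| = 9.800 ✓; ∠(FT, TL) = 90.00° ✓; |TL| = 23.20 ✓; |DL| = 54.79 ✓.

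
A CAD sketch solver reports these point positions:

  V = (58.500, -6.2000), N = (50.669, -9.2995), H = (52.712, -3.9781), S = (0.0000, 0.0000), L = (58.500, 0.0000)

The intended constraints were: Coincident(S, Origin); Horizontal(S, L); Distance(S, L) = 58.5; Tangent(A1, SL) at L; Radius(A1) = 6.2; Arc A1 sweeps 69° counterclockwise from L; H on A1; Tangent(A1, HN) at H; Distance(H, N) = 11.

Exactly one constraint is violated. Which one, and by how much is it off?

Distance(H, N) = 11 — off by 5.30.

S = (0.00, 0.00) ✓; S.y = 0.00, L.y = 0.00 ✓; |SL| = 58.50 ✓; ∠(VL, LS) = 90.00° ✓; |VL| = 6.200 ✓; bearing(V→H) − bearing(V→L) = 69.00° ✓; |VH| = 6.200 ✓; ∠(VH, HN) = 90.00° ✓; |HN| = 5.700 ✗.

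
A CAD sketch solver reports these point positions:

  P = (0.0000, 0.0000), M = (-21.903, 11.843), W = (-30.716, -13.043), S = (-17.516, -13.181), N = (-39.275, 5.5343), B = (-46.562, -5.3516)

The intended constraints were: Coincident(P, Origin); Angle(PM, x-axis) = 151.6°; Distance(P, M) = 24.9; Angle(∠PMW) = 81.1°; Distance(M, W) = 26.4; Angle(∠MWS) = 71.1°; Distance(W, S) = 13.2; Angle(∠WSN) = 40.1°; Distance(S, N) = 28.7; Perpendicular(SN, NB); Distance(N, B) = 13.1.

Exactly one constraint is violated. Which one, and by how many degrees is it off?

Perpendicular(SN, NB) — off by 6.90°.

P = (0.00, 0.00) ✓; PM at 151.6° ✓; |PM| = 24.90 ✓; ∠PMW = 81.10° ✓; |MW| = 26.40 ✓; ∠MWS = 71.10° ✓; |WS| = 13.20 ✓; ∠WSN = 40.10° ✓; |SN| = 28.70 ✓; ∠(SN, NB) = 96.90° ✗; |NB| = 13.10 ✓.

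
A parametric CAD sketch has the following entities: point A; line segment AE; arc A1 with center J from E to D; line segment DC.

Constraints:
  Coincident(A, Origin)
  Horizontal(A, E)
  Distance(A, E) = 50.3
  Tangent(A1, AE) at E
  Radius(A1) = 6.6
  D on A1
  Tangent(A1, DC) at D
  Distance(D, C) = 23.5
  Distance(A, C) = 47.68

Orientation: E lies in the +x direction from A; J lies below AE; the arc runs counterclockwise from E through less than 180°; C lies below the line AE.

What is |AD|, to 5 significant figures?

44.166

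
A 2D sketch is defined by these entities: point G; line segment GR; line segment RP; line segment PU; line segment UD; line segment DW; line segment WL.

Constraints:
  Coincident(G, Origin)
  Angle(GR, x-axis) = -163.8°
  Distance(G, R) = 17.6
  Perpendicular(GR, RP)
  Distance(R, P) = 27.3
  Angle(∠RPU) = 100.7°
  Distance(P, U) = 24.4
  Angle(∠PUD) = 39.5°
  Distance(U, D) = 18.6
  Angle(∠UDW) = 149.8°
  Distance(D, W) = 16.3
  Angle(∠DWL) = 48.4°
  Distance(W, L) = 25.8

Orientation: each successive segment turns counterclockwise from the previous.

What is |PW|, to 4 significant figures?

15.67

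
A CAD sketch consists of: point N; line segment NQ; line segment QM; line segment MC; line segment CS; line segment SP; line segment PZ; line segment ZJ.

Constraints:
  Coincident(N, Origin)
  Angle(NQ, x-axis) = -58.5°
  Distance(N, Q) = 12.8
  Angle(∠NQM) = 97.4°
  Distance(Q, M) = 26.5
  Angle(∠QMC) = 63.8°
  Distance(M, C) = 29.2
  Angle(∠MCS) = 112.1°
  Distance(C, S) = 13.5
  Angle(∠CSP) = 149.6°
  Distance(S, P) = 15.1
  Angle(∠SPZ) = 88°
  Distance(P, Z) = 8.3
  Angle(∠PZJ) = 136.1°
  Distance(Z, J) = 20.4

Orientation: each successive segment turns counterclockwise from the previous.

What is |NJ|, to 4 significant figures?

15.63

N is at the origin; NQ runs at -58.5° with length 12.8, so Q = (6.688, -10.91). ∠NQM = 97.4° gives QM at 24.10° from the x-axis; with |QM| = 26.5, M = (30.88, -0.09304). ∠QMC = 63.8° gives MC at 140.3° from the x-axis; with |MC| = 29.2, C = (8.412, 18.56). ∠MCS = 112.1° gives CS at -151.8° from the x-axis; with |CS| = 13.5, S = (-3.486, 12.18). ∠CSP = 149.6° gives SP at -121.4° from the x-axis; with |SP| = 15.1, P = (-11.35, -0.7091). ∠SPZ = 88.0° gives PZ at -29.40° from the x-axis; with |PZ| = 8.3, Z = (-4.122, -4.784). ∠PZJ = 136.1° gives ZJ at 14.50° from the x-axis; with |ZJ| = 20.4, J = (15.63, 0.3242). Then |NJ| = |J − N| = 15.63.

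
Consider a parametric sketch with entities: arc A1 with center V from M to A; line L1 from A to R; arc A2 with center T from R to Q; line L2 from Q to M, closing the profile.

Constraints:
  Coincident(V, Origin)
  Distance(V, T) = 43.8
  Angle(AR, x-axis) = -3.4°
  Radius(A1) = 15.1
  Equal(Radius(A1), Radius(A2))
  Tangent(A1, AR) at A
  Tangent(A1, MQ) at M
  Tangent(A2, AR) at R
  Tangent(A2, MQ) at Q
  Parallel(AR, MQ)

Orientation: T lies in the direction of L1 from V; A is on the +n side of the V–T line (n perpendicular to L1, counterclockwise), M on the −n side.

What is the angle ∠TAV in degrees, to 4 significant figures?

70.98°

V is at the origin and T lies 43.8 along u from V, so T = 43.8·u = (43.72, -2.598). Tangency of A1 to both parallel lines with radius 15.1 puts A and M at V ± 15.1·n: A = (0.8955, 15.07), M = (-0.8955, -15.07). Then cos ∠TAV = AT·AV / (|AT||AV|), giving 70.98°.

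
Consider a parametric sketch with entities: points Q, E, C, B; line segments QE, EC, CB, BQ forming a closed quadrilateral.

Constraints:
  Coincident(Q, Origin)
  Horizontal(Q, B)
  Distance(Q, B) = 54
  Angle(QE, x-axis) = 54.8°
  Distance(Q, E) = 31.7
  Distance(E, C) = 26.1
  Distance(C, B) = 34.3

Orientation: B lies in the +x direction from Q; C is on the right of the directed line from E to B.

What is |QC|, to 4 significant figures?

19.70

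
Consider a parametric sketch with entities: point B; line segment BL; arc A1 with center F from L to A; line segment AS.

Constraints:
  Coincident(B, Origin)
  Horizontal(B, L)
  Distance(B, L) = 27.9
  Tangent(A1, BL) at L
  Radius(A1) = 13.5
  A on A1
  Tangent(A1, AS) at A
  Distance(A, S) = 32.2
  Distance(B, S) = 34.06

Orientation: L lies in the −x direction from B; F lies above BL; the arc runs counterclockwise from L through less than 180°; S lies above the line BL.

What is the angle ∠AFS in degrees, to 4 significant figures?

67.25°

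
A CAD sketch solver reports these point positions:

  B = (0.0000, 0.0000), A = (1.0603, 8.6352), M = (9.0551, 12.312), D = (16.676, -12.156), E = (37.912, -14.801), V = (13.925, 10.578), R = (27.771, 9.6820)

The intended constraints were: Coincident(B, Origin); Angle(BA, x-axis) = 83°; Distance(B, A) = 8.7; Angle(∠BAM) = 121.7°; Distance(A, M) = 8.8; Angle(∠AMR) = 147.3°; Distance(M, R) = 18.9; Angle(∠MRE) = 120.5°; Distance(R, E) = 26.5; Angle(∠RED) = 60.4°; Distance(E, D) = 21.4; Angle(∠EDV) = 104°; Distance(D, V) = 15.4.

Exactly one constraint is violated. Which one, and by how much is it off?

Distance(D, V) = 15.4 — off by 7.50.

B = (0.00, 0.00) ✓; BA at 83.00° ✓; |BA| = 8.700 ✓; ∠BAM = 121.7° ✓; |AM| = 8.800 ✓; ∠AMR = 147.3° ✓; |MR| = 18.90 ✓; ∠MRE = 120.5° ✓; |RE| = 26.50 ✓; ∠RED = 60.40° ✓; |ED| = 21.40 ✓; ∠EDV = 104.0° ✓; |DV| = 22.90 ✗.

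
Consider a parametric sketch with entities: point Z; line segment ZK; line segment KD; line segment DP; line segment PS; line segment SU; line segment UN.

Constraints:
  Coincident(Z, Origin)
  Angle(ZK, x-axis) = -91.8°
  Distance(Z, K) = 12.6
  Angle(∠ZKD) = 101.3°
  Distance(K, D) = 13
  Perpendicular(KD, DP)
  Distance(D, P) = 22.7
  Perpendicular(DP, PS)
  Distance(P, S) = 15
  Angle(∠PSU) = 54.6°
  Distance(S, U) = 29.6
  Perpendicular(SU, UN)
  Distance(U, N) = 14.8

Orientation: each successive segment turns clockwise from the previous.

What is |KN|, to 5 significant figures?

28.133

Z is at the origin; ZK runs at -91.8° with length 12.6, so K = (-0.39578, -12.594). ∠ZKD = 101.3° gives KD at -170.50° from the x-axis; with |KD| = 13.0, D = (-13.217, -14.739). KD is perpendicular to DP, so DP runs at 99.500°; with |DP| = 22.7, P = (-16.964, 7.6493). DP is perpendicular to PS, so PS runs at 9.5000°; with |PS| = 15.0, S = (-2.1698, 10.125). ∠PSU = 54.6° gives SU at -115.90° from the x-axis; with |SU| = 29.6, U = (-15.099, -16.502). SU is perpendicular to UN, so UN runs at 154.10°; with |UN| = 14.8, N = (-28.413, -10.037). Then |KN| = |N − K| = 28.133.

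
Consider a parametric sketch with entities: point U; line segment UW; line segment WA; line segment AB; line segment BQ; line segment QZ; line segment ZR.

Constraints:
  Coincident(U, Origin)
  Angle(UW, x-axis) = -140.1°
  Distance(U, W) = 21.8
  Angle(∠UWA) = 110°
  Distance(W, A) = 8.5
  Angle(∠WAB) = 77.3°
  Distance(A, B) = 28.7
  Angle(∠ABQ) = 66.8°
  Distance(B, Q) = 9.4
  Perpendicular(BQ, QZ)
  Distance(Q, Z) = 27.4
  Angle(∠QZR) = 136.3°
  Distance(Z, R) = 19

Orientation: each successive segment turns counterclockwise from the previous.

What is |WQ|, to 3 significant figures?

23.1

∠WAB = 77.3° gives AB at 32.6° from the x-axis; with |AB| = 28.7, B = (10.3, -6.51). ∠ABQ = 66.8° gives BQ at 146° from the x-axis; with |BQ| = 9.4, Q = (2.57, -1.23). Then |WQ| = |Q − W| = 23.1.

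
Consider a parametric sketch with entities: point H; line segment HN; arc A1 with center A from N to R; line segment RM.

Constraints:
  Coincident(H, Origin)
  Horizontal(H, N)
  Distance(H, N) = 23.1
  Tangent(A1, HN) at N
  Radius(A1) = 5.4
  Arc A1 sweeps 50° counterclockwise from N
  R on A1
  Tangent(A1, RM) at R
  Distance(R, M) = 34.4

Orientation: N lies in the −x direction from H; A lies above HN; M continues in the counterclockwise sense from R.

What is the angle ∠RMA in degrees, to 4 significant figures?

8.921°

On A1, N sits at bearing -90° from A; a 50° counterclockwise sweep puts R at bearing -40°, so R = A + 5.4·(cos -40°, sin -40°) = (-18.96, 1.929). Tangency of A1 to RM means the radius AR is perpendicular to RM, so RM runs along (−sin -40°, cos -40°); with |RM| = 34.4, M = (3.149, 28.28). Then cos ∠RMA = MR·MA / (|MR||MA|), giving 8.921°.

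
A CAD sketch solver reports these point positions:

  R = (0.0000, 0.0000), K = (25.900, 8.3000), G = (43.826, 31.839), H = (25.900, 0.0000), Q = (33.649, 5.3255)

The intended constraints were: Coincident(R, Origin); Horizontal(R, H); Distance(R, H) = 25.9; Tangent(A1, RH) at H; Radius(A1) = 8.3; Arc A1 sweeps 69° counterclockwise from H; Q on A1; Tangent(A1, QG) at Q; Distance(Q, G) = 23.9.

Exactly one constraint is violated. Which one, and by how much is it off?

Distance(Q, G) = 23.9 — off by 4.50.

R = (0.00, 0.00) ✓; R.y = 0.00, H.y = 0.00 ✓; |RH| = 25.90 ✓; ∠(KH, HR) = 90.00° ✓; |KH| = 8.300 ✓; bearing(K→Q) − bearing(K→H) = 69.00° ✓; |KQ| = 8.300 ✓; ∠(KQ, QG) = 90.00° ✓; |QG| = 28.40 ✗.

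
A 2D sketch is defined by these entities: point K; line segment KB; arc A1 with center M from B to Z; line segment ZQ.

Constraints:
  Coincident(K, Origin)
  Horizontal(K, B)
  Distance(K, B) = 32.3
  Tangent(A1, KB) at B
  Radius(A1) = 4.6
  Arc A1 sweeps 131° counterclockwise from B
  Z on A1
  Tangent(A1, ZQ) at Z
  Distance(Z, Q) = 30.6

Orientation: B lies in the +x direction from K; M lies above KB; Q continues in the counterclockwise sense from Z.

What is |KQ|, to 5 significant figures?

34.491

K is at the origin; K and B share the same y with |KB| = 32.3 and B on the +x side, so B = (32.300, 0.0000). A1 meets KB tangentially, so MB is at right angles to KB, so M = B + (0, 4.6) = (32.300, 4.6000). On A1, B sits at bearing -90° from M; a 131° counterclockwise sweep puts Z at bearing 41°, so Z = M + 4.6·(cos 41°, sin 41°) = (35.772, 7.6179). A1 meets ZQ tangentially, so MZ is at right angles to ZQ, so ZQ runs along (−sin 41°, cos 41°); with |ZQ| = 30.6, Q = (15.696, 30.712). Then |KQ| = |Q − K| = 34.491.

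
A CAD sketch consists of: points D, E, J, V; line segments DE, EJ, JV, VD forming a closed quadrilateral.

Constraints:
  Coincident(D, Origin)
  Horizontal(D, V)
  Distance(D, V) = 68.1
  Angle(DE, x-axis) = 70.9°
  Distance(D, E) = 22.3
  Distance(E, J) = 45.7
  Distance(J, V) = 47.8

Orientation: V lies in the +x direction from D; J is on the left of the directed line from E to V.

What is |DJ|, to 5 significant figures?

64.010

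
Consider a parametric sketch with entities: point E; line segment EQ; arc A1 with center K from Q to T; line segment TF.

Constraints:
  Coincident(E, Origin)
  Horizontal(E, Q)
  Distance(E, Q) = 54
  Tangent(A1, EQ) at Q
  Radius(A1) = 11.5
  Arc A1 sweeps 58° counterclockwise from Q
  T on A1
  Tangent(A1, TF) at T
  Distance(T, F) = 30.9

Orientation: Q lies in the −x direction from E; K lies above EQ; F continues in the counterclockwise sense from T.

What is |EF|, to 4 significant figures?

42.14

On A1, Q sits at bearing -90° from K; a 58° counterclockwise sweep puts T at bearing -32°, so T = K + 11.5·(cos -32°, sin -32°) = (-44.25, 5.406). The tangent condition forces KT to be normal to TF, so TF runs along (−sin -32°, cos -32°); with |TF| = 30.9, F = (-27.87, 31.61). Then |EF| = |F − E| = 42.14.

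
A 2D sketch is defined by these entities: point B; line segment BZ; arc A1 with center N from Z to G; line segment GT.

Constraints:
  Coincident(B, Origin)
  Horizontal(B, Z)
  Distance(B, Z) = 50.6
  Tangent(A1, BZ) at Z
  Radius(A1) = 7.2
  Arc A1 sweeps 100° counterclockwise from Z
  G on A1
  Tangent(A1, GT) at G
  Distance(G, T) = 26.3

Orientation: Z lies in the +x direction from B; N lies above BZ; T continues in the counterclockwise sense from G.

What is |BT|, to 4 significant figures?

63.26

B is at the origin; BZ is horizontal with |BZ| = 50.6 and Z on the +x side, so Z = (50.60, 0.000). A1 meets BZ tangentially, so NZ is at right angles to BZ, so N = Z + (0, 7.2) = (50.60, 7.200). On A1, Z sits at bearing -90° from N; a 100° counterclockwise sweep puts G at bearing 10°, so G = N + 7.2·(cos 10°, sin 10°) = (57.69, 8.450). Since A1 is tangent to GT there, NG ⟂ GT, so GT runs along (−sin 10°, cos 10°); with |GT| = 26.3, T = (53.12, 34.35). Then |BT| = |T − B| = 63.26.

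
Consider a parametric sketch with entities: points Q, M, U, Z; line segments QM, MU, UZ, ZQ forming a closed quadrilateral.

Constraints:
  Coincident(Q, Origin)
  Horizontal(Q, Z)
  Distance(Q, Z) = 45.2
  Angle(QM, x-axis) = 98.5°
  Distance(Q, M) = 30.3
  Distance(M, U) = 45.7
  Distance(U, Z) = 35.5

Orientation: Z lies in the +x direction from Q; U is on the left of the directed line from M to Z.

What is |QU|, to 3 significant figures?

54.0

Checks: |MU| = 45.70 ✓; |UZ| = 35.50 ✓.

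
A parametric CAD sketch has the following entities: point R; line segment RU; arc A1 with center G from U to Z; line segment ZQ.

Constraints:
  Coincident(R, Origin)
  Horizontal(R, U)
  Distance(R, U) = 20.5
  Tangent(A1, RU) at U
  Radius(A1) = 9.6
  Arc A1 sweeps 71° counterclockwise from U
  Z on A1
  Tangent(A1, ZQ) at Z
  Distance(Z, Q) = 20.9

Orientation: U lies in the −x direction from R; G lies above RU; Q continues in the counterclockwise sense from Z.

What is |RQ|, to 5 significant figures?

26.639

On A1, U sits at bearing -90° from G; a 71° counterclockwise sweep puts Z at bearing -19°, so Z = G + 9.6·(cos -19°, sin -19°) = (-11.423, 6.4745). The tangent condition forces GZ to be normal to ZQ, so ZQ runs along (−sin -19°, cos -19°); with |ZQ| = 20.9, Q = (-4.6186, 26.236). Then |RQ| = |Q − R| = 26.639.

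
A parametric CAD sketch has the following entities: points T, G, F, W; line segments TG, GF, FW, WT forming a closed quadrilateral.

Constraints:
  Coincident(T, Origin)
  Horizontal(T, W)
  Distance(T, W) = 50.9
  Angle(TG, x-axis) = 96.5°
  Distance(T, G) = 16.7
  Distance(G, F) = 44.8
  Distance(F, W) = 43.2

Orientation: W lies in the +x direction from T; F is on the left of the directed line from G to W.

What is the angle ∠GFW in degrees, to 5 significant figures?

77.904°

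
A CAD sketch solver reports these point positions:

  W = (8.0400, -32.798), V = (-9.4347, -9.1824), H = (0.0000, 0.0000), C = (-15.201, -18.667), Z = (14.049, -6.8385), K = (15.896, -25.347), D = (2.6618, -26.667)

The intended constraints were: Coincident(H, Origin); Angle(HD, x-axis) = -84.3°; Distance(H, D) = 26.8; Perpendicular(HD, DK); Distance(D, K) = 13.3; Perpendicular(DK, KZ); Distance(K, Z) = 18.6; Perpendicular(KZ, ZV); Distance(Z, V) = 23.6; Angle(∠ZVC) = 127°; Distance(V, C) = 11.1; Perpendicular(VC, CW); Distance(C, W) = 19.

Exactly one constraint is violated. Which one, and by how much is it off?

Distance(C, W) = 19 — off by 8.20.

H = (0.00, 0.00) ✓; HD at -84.30° ✓; |HD| = 26.80 ✓; ∠(HD, DK) = 90.00° ✓; |DK| = 13.30 ✓; ∠(DK, KZ) = 90.00° ✓; |KZ| = 18.60 ✓; ∠(KZ, ZV) = 90.00° ✓; |ZV| = 23.60 ✓; ∠ZVC = 127.0° ✓; |VC| = 11.10 ✓; ∠(VC, CW) = 90.00° ✓; |CW| = 27.20 ✗.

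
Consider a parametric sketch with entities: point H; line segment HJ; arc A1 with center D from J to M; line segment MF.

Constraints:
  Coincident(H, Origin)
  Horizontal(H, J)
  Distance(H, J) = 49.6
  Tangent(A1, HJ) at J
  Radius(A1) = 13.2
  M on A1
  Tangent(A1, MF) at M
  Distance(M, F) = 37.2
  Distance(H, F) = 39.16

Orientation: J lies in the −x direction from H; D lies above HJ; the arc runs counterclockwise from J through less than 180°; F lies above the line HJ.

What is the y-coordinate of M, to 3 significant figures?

5.37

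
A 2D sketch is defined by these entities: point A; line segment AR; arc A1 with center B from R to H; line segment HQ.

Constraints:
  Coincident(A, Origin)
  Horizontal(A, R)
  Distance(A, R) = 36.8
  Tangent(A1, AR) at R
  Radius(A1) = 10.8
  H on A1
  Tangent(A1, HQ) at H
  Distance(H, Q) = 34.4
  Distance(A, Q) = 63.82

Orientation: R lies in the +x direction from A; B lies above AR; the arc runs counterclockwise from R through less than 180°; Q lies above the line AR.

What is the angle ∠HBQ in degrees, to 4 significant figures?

72.57°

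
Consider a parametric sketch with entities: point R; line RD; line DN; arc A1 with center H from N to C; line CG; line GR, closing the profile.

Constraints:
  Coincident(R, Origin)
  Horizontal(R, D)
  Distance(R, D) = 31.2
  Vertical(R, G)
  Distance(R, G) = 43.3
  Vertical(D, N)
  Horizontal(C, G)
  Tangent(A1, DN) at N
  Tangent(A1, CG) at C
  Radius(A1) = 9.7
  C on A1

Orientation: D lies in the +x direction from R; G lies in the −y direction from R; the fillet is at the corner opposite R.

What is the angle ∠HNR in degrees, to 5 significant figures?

47.121°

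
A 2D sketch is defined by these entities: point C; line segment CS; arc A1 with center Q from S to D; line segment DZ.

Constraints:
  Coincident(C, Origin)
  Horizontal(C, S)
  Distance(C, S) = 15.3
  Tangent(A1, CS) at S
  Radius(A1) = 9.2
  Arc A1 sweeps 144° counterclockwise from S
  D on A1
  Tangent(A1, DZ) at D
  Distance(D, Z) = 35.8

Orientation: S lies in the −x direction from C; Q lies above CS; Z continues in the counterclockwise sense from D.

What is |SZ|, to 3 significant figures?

44.4

On A1, S sits at bearing -90° from Q; a 144° counterclockwise sweep puts D at bearing 54°, so D = Q + 9.2·(cos 54°, sin 54°) = (-9.89, 16.6). The tangent condition forces QD to be normal to DZ, so DZ runs along (−sin 54°, cos 54°); with |DZ| = 35.8, Z = (-38.9, 37.7). Then |SZ| = |Z − S| = 44.4.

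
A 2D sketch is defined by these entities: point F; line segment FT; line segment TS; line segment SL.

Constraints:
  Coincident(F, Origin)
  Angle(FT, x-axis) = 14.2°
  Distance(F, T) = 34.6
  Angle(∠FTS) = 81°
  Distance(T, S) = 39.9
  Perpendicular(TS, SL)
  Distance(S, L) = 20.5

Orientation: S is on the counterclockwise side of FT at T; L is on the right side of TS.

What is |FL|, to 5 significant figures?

64.642

∠FTS = 81.0°, so TS runs at 14.2° + (180° − 81.0°) = 113.20° from the x-axis; with |TS| = 39.9, S = T + 39.9·(cos 113.20°, sin 113.20°) = (17.825, 45.161). The perpendicularity gives SL at right angles to TS; with |SL| = 20.5 on the right of TS, L = S + 20.5·(0.91914, 0.39394) = (36.667, 53.237). Then |FL| = |L − F| = 64.642.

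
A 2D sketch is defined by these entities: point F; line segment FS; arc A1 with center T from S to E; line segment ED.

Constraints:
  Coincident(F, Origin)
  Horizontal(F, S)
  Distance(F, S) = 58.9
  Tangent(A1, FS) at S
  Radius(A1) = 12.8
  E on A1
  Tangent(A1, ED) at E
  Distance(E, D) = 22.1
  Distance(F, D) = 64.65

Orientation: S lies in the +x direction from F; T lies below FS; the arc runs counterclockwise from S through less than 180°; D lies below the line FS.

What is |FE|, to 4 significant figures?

49.35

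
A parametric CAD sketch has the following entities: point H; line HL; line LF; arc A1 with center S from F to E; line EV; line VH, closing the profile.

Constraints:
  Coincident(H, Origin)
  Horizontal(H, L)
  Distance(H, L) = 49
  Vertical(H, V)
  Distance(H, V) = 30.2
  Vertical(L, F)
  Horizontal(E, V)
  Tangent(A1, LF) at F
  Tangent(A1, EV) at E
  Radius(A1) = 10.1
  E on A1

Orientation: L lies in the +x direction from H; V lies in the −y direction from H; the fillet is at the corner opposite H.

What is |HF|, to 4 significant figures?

52.96

The virtual corner opposite H is at (49.00, -30.20). Since A1 is tangent to LF there, SF ⟂ LF and A1 meets EV tangentially, so SE is at right angles to EV, with radius 10.1, so the center S sits 10.1 in from both sides at S = (38.90, -20.10). That places the tangent points at F = (49.00, -20.10) on LF and E = (38.90, -30.20) on EV. Then |HF| = |F − H| = 52.96.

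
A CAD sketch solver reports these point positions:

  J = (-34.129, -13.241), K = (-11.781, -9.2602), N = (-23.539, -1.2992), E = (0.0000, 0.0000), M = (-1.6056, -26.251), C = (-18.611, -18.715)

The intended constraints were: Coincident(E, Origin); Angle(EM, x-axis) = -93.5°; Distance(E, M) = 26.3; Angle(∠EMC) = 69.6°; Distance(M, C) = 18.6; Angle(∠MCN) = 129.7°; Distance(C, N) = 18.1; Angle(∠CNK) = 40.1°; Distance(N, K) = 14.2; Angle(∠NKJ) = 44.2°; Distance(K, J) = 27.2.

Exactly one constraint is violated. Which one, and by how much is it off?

Distance(K, J) = 27.2 — off by 4.50.

E = (0.00, 0.00) ✓; EM at -93.50° ✓; |EM| = 26.30 ✓; ∠EMC = 69.60° ✓; |MC| = 18.60 ✓; ∠MCN = 129.7° ✓; |CN| = 18.10 ✓; ∠CNK = 40.10° ✓; |NK| = 14.20 ✓; ∠NKJ = 44.20° ✓; |KJ| = 22.70 ✗.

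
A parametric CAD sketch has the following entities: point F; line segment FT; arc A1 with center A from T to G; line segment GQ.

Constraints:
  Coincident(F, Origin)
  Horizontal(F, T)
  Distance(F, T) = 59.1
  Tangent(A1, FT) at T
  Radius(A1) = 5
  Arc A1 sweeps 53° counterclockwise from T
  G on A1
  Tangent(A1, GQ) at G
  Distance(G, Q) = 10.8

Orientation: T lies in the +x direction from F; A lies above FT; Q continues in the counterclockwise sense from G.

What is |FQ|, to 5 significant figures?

70.398

On A1, T sits at bearing -90° from A; a 53° counterclockwise sweep puts G at bearing -37°, so G = A + 5.0·(cos -37°, sin -37°) = (63.093, 1.9909). A1 meets GQ tangentially, so AG is at right angles to GQ, so GQ runs along (−sin -37°, cos -37°); with |GQ| = 10.8, Q = (69.593, 10.616). Then |FQ| = |Q − F| = 70.398.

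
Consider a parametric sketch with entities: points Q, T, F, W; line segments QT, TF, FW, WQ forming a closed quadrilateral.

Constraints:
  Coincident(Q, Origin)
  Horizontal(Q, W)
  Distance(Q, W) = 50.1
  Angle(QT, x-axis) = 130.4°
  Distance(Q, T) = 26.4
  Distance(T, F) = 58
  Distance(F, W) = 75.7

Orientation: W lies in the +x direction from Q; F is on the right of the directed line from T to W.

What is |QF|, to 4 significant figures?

40.90

Q is at the origin; QW is horizontal with |QW| = 50.1 and W in +x, so W = (50.1, 0). QT runs at 130.4° with |QT| = 26.4, so T = (-17.11, 20.10). F is determined by |TF| = 58.0 and |FW| = 75.7 together: it lies at the intersection of circle(T, 58.0) and circle(W, 75.7). With |TW| = 70.15, the foot of the radical line on TW is 18.21 from T and the perpendicular offset is √(58.0² − 18.21²) = 55.07. Taking the right-of-TW solution: F = (-15.45, -37.87).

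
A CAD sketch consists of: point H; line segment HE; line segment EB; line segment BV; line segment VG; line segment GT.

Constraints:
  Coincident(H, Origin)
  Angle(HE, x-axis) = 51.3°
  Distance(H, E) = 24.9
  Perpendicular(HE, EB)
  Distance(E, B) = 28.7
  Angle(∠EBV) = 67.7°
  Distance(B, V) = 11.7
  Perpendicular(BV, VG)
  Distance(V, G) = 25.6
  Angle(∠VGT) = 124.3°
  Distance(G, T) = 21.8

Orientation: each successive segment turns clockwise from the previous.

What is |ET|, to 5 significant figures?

20.597

H is at the origin; HE runs at 51.3° with length 24.9, so E = (15.569, 19.433). The perpendicularity gives EB at right angles to HE, so EB runs at -38.700°; with |EB| = 28.7, B = (37.967, 1.4883). ∠EBV = 67.7° gives BV at -151.00° from the x-axis; with |BV| = 11.7, V = (27.734, -4.1840). BV ⟂ VG, so VG runs at 119.00°; with |VG| = 25.6, G = (15.323, 18.206). ∠VGT = 124.3° gives GT at 63.300° from the x-axis; with |GT| = 21.8, T = (25.118, 37.682). Then |ET| = |T − E| = 20.597.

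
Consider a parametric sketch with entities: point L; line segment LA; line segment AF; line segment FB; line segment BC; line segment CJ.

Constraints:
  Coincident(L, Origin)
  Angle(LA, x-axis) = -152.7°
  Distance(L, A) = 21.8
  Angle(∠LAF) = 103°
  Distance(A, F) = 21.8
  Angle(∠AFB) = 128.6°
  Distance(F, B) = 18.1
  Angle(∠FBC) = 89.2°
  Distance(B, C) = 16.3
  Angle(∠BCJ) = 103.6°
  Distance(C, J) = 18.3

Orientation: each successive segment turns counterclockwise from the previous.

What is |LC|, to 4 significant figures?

25.28

L is at the origin; LA runs at -152.7° with length 21.8, so A = (-19.37, -9.999). ∠LAF = 103.0° gives AF at -75.70° from the x-axis; with |AF| = 21.8, F = (-13.99, -31.12). ∠AFB = 128.6° gives FB at -24.30° from the x-axis; with |FB| = 18.1, B = (2.509, -38.57). ∠FBC = 89.2° gives BC at 66.50° from the x-axis; with |BC| = 16.3, C = (9.009, -23.62). Then |LC| = |C − L| = 25.28.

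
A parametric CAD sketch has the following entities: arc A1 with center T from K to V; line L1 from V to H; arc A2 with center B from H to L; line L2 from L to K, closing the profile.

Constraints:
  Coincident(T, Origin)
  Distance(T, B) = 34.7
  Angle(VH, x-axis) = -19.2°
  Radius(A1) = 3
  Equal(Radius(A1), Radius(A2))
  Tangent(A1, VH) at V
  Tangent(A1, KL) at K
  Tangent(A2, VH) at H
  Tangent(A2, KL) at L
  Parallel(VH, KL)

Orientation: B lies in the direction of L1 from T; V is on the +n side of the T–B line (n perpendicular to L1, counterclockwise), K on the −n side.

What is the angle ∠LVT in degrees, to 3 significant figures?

80.2°

The slot axis is L1's direction at -19.2°, so u = (cos -19.2°, sin -19.2°) = (0.944, -0.329) and n = (−sin -19.2°, cos -19.2°) = (0.329, 0.944). T is at the origin and B lies 34.7 along u from T, so B = 34.7·u = (32.8, -11.4). Tangency of A1 to both parallel lines with radius 3.0 puts V and K at T ± 3.0·n: V = (0.987, 2.83), K = (-0.987, -2.83). Equal radii place H and L the same way about B: H = B + 3.0·n = (33.8, -8.58), L = B − 3.0·n = (31.8, -14.2). Then cos ∠LVT = VL·VT / (|VL||VT|), giving 80.2°.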